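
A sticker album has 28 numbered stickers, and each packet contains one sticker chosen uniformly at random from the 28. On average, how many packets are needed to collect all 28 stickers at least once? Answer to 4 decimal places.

After k distinct stickers have appeared, the next packet gives a new one with probability (28-k)/28, so the expected wait for the (k+1)-th is 28/(28-k).
E[T] = 28/28 + 28/27 + 28/26 + ... + 28/2 + 28/1 = 28·H_{28}.
H_{28} = 3.92717, so E[T] = 109.96079.

109.9608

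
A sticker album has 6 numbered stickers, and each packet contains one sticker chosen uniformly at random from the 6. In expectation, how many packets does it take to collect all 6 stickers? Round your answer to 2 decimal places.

After k distinct stickers have appeared, the next packet gives a new one with probability (6-k)/6, so the expected wait for the (k+1)-th is 6/(6-k).
E[T] = 6/6 + 6/5 + 6/4 + 6/3 + 6/2 + 6/1 = 6·H_{6}.
H_{6} = 2.450, so E[T] = 14.700.

14.70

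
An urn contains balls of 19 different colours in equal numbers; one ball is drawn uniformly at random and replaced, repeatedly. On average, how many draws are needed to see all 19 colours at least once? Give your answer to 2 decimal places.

Split into phases: going from k distinct to k+1 distinct takes on average 19/(19-k) draws.
E[T] = 19/19 + 19/18 + 19/17 + ... + 19/2 + 19/1 = 19·H_{19}.
H_{19} = 3.548, so E[T] = 67.407.

67.41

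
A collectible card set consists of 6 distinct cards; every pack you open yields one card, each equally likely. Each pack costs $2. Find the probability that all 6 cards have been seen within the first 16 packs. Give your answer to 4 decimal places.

0.6980

Let A_i be the event that card i is missing after 16 packs. By inclusion–exclusion on the A_i,
P(all seen) = Σ_{j=0}^{6} (-1)^j C(6,j)((6-j)/6)^16
= 1.00000 - 0.32453 + 0.02284 - 0.00031 + 0.00000 - 0.00000 + 0.00000
= 0.69800.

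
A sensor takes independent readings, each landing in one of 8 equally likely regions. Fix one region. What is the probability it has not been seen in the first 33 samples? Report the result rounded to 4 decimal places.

0.0122

On each sample the fixed region fails to appear with probability 7/8.
P(still missing after 33) = (7/8)^33 = 0.01220.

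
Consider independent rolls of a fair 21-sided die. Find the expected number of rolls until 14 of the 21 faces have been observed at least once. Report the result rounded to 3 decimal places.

With k distinct faces already seen, the next new one arrives after an expected 21/(21-k) rolls.
Sum over k = 0,...,13: E = 21/21 + 21/20 + 21/19 + ... + 21/9 + 21/8 = 22.1025.

22.103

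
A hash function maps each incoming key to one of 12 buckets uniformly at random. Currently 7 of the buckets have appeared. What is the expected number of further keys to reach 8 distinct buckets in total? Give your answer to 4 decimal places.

2.4000

With k distinct buckets already seen, the next new one takes an expected 12/(12-k) keys.
Only the k = 7 term is needed: E = 12/5 = 2.40000.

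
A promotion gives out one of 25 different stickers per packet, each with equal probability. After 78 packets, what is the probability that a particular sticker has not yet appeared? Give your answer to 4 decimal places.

On each packet the fixed sticker fails to appear with probability 24/25.
P(still missing after 78) = (24/25)^78 = 0.04141.

0.0414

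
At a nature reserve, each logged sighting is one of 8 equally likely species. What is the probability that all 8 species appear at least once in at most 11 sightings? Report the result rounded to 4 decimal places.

0.0558

By inclusion–exclusion over which species are missing,
P(all seen) = Σ_{j=0}^{8} (-1)^j C(8,j)((8-j)/8)^11
= 1.00000 - 1.84153 + 1.18258 - 0.31832 + 0.03418 - 0.00115 + 0.00001 - 0.00000 + 0.00000
= 0.05576.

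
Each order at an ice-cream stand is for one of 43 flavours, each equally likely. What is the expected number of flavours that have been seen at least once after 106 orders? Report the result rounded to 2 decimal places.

For each flavour, P(seen in 106 orders) = 1 - (42/43)^106 = 0.917.
By linearity of expectation, E[distinct seen] = 43·(1 - (42/43)^106) = 39.450.

39.45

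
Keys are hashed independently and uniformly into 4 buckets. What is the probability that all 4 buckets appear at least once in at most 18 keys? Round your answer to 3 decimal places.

0.977

By inclusion–exclusion over which buckets are missing,
P(all seen) = Σ_{j=0}^{4} (-1)^j C(4,j)((4-j)/4)^18
= 1.0000 - 0.0226 + 0.0000 - 0.0000 + 0.0000
= 0.9775.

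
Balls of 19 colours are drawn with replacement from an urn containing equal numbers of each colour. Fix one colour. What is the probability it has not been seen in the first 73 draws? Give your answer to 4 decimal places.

Each draw misses the fixed colour with probability (19-1)/19 = 18/19, independently.
P(still missing after 73) = (18/19)^73 = 0.01931.

0.0193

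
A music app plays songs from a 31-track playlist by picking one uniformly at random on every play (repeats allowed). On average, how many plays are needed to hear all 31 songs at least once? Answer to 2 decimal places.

Split into phases: going from k distinct to k+1 distinct takes on average 31/(31-k) plays.
E[T] = 31/31 + 31/30 + 31/29 + ... + 31/2 + 31/1 = 31·H_{31}.
H_{31} = 4.027, so E[T] = 124.845.

124.84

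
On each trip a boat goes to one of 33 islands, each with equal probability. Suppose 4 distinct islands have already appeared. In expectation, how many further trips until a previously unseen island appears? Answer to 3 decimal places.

Each trip yields a new island with probability (33-4)/33 = 29/33, so the wait is geometric with mean 33/29.
E = 33/29 = 1.1379.

1.138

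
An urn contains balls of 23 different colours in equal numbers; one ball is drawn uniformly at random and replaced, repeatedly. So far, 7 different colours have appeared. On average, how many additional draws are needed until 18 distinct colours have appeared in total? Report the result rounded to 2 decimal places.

25.24

With k distinct colours already seen, the next new one takes an expected 23/(23-k) draws.
Sum over k = 7,...,17: E = 23/16 + 23/15 + 23/14 + ... + 23/7 + 23/6 = 25.240.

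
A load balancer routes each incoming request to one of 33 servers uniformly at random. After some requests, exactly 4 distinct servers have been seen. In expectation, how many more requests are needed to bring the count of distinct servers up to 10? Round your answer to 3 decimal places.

7.503

With k distinct servers already seen, the next new one takes an expected 33/(33-k) requests.
Sum over k = 4,...,9: E = 33/29 + 33/28 + 33/27 + 33/26 + 33/25 + 33/24 = 7.5030.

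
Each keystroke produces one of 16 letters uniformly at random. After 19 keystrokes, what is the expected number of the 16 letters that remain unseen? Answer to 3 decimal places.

For each letter, P(unseen after 19) = (15/16)^19 = 0.2934.
By linearity of expectation, E[unseen] = 16·(15/16)^19 = 4.6943.

4.694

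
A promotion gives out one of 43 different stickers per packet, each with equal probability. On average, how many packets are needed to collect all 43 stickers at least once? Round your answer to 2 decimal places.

187.05

After k distinct stickers have appeared, the next packet gives a new one with probability (43-k)/43, so the expected wait for the (k+1)-th is 43/(43-k).
E[T] = 43/43 + 43/42 + 43/41 + ... + 43/2 + 43/1 = 43·H_{43}.
H_{43} = 4.350, so E[T] = 187.050.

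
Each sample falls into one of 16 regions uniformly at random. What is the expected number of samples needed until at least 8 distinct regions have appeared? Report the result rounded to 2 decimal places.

10.61

Going from k to k+1 distinct takes a geometric number of samples with mean 16/(16-k).
Sum over k = 0,...,7: E = 16/16 + 16/15 + 16/14 + ... + 16/10 + 16/9 = 10.606.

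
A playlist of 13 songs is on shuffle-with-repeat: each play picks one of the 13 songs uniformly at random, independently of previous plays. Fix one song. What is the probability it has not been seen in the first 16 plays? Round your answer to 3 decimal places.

Each play misses the fixed song with probability (13-1)/13 = 12/13, independently.
P(still missing after 16) = (12/13)^16 = 0.2778.

0.278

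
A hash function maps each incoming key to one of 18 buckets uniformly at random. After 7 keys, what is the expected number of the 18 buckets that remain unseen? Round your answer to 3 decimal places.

For each bucket, P(unseen after 7) = (17/18)^7 = 0.6702.
By linearity of expectation, E[unseen] = 18·(17/18)^7 = 12.0644.

12.064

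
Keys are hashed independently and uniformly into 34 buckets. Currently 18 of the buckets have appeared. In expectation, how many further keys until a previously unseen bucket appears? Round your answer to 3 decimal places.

2.125

Each key yields a new bucket with probability (34-18)/34 = 16/34, so the wait is geometric with mean 34/16.
E = 34/16 = 2.1250.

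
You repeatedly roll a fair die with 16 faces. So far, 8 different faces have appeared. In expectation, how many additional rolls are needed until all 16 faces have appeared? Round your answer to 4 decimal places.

43.4857

From k distinct to k+1 distinct takes on average 16/(16-k) rolls.
Sum over k = 8,...,15: E = 16/8 + 16/7 + 16/6 + ... + 16/2 + 16/1 = 43.48571.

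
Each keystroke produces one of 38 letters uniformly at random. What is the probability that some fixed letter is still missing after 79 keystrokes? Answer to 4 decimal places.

On each keystroke the fixed letter fails to appear with probability 37/38.
P(still missing after 79) = (37/38)^79 = 0.12163.

0.1216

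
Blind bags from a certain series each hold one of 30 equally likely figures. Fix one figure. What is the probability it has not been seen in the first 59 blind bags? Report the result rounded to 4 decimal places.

On each blind bag the fixed figure fails to appear with probability 29/30.
P(still missing after 59) = (29/30)^59 = 0.13531.

0.1353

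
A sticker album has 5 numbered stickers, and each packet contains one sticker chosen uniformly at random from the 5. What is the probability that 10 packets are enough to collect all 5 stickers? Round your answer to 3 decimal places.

By inclusion–exclusion over which stickers are missing,
P(all seen) = Σ_{j=0}^{5} (-1)^j C(5,j)((5-j)/5)^10
= 1.0000 - 0.5369 + 0.0605 - 0.0010 + 0.0000 - 0.0000
= 0.5225.

0.523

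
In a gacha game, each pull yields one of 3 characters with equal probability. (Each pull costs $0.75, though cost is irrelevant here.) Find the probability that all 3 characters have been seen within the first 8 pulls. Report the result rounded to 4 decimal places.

0.8834

By inclusion–exclusion over which characters are missing,
P(all seen) = Σ_{j=0}^{3} (-1)^j C(3,j)((3-j)/3)^8
= 1.00000 - 0.11706 + 0.00046 - 0.00000
= 0.88340.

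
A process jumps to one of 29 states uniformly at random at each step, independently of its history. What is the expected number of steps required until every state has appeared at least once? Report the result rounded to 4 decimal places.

114.8880

The wait to go from k to k+1 distinct states is geometric with mean 29/(29-k).
E[T] = 29/29 + 29/28 + 29/27 + ... + 29/2 + 29/1 = 29·H_{29}.
H_{29} = 3.96165, so E[T] = 114.88796.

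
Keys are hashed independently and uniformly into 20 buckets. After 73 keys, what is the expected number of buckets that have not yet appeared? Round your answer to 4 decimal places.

For each bucket, P(unseen after 73) = (19/20)^73 = 0.02365.
By linearity of expectation, E[unseen] = 20·(19/20)^73 = 0.47299.

0.4730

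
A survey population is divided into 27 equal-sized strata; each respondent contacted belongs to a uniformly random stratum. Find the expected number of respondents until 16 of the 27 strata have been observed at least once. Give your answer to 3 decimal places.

23.533

With k distinct strata already seen, the next new one arrives after an expected 27/(27-k) respondents.
Sum over k = 0,...,15: E = 27/27 + 27/26 + 27/25 + ... + 27/13 + 27/12 = 23.5326.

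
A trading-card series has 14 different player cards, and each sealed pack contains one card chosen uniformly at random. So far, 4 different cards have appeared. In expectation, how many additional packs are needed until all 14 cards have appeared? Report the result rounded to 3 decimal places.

With k distinct cards already seen, the next new one takes an expected 14/(14-k) packs.
Sum over k = 4,...,13: E = 14/10 + 14/9 + 14/8 + ... + 14/2 + 14/1 = 41.0056.

41.006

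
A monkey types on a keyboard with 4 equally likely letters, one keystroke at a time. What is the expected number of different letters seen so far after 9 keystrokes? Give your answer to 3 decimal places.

For each letter, P(seen in 9 keystrokes) = 1 - (3/4)^9 = 0.9249.
By linearity of expectation, E[distinct seen] = 4·(1 - (3/4)^9) = 3.6997.

3.700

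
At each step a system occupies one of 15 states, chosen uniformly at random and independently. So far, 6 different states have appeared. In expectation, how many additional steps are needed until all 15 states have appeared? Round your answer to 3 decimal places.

From k distinct to k+1 distinct takes on average 15/(15-k) steps.
Sum over k = 6,...,14: E = 15/9 + 15/8 + 15/7 + ... + 15/2 + 15/1 = 42.4345.

42.435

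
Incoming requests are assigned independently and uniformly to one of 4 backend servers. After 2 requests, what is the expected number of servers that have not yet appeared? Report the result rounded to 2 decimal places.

For each server, P(unseen after 2) = (3/4)^2 = 0.563.
By linearity of expectation, E[unseen] = 4·(3/4)^2 = 2.250.

2.25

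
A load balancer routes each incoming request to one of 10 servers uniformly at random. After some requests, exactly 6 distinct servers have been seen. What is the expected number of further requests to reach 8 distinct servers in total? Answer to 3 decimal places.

5.833

The wait to go from k to k+1 distinct servers is geometric with mean 10/(10-k).
Sum over k = 6,...,7: E = 10/4 + 10/3 = 5.8333.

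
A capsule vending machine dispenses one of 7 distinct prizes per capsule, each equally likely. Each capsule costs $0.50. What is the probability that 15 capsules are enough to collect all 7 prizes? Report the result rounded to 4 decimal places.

0.4339

Let A_i be the event that prize i is missing after 15 capsules. By inclusion–exclusion on the A_i,
P(all seen) = Σ_{j=0}^{7} (-1)^j C(7,j)((7-j)/7)^15
= 1.00000 - 0.69326 + 0.13499 - 0.00792 + 0.00011 - 0.00000 + 0.00000 - 0.00000
= 0.43392.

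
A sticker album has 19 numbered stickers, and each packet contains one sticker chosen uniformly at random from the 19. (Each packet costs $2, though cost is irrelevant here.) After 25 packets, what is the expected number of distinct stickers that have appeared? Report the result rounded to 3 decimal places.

For each sticker, P(seen in 25 packets) = 1 - (18/19)^25 = 0.7412.
By linearity of expectation, E[distinct seen] = 19·(1 - (18/19)^25) = 14.0827.

14.083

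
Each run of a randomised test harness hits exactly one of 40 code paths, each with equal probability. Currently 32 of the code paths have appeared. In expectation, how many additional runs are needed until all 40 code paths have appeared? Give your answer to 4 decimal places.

108.7143

The wait to go from k to k+1 distinct code paths is geometric with mean 40/(40-k).
Sum over k = 32,...,39: E = 40/8 + 40/7 + 40/6 + ... + 40/2 + 40/1 = 108.71429.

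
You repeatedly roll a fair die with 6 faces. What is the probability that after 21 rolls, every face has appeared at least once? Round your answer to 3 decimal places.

By inclusion–exclusion over which faces are missing,
P(all seen) = Σ_{j=0}^{6} (-1)^j C(6,j)((6-j)/6)^21
= 1.0000 - 0.1304 + 0.0030 - 0.0000 + 0.0000 - 0.0000 + 0.0000
= 0.8726.

0.873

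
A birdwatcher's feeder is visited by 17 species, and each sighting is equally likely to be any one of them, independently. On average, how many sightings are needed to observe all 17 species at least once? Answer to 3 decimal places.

58.472

Split into phases: going from k distinct to k+1 distinct takes on average 17/(17-k) sightings.
E[T] = 17/17 + 17/16 + 17/15 + ... + 17/2 + 17/1 = 17·H_{17}.
H_{17} = 3.4396, so E[T] = 58.4724.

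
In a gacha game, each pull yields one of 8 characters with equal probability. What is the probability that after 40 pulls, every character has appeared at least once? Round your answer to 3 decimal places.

By inclusion–exclusion over which characters are missing,
P(all seen) = Σ_{j=0}^{8} (-1)^j C(8,j)((8-j)/8)^40
= 1.0000 - 0.0383 + 0.0003 - 0.0000 + 0.0000 - 0.0000 + 0.0000 - 0.0000 + 0.0000
= 0.9620.

0.962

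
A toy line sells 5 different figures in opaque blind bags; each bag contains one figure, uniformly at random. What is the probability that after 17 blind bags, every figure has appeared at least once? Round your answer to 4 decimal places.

Let A_i be the event that figure i is missing after 17 blind bags. By inclusion–exclusion on the A_i,
P(all seen) = Σ_{j=0}^{5} (-1)^j C(5,j)((5-j)/5)^17
= 1.00000 - 0.11259 + 0.00169 - 0.00000 + 0.00000 - 0.00000
= 0.88910.

0.8891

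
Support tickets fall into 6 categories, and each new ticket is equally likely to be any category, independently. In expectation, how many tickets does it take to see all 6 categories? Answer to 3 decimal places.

14.700

The wait to go from k to k+1 distinct categories is geometric with mean 6/(6-k).
E[T] = 6/6 + 6/5 + 6/4 + 6/3 + 6/2 + 6/1 = 6·H_{6}.
H_{6} = 2.4500, so E[T] = 14.7000.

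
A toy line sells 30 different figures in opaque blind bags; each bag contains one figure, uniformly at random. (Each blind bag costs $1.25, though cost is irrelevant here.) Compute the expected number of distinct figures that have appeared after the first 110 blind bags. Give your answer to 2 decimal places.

For each figure, P(seen in 110 blind bags) = 1 - (29/30)^110 = 0.976.
By linearity of expectation, E[distinct seen] = 30·(1 - (29/30)^110) = 29.280.

29.28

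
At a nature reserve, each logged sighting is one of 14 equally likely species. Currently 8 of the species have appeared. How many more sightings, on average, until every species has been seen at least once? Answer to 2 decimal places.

34.30

With k distinct species already seen, the next new one takes an expected 14/(14-k) sightings.
Sum over k = 8,...,13: E = 14/6 + 14/5 + 14/4 + 14/3 + 14/2 + 14/1 = 34.300.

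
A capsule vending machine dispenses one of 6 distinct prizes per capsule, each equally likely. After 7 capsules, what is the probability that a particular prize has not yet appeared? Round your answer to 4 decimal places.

0.2791

On each capsule the fixed prize fails to appear with probability 5/6.
P(still missing after 7) = (5/6)^7 = 0.27908.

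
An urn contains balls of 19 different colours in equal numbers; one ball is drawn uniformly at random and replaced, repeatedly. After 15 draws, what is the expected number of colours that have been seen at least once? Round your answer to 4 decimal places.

10.5562

For each colour, P(seen in 15 draws) = 1 - (18/19)^15 = 0.55559.
By linearity of expectation, E[distinct seen] = 19·(1 - (18/19)^15) = 10.55622.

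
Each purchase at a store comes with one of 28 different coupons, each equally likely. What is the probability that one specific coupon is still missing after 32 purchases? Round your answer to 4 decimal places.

On each purchase the fixed coupon fails to appear with probability 27/28.
P(still missing after 32) = (27/28)^32 = 0.31231.

0.3123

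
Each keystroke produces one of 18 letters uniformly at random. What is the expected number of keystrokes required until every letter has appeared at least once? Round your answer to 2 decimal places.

After k distinct letters have appeared, the next keystroke gives a new one with probability (18-k)/18, so the expected wait for the (k+1)-th is 18/(18-k).
E[T] = 18/18 + 18/17 + 18/16 + ... + 18/2 + 18/1 = 18·H_{18}.
H_{18} = 3.495, so E[T] = 62.912.

62.91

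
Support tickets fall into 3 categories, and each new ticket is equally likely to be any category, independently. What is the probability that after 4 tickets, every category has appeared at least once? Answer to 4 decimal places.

By inclusion–exclusion over which categories are missing,
P(all seen) = Σ_{j=0}^{3} (-1)^j C(3,j)((3-j)/3)^4
= 1.00000 - 0.59259 + 0.03704 - 0.00000
= 0.44444.

0.4444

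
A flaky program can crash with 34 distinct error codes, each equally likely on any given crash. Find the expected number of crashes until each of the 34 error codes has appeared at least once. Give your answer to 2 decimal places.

140.02

After k distinct error codes have appeared, the next crash gives a new one with probability (34-k)/34, so the expected wait for the (k+1)-th is 34/(34-k).
E[T] = 34/34 + 34/33 + 34/32 + ... + 34/2 + 34/1 = 34·H_{34}.
H_{34} = 4.118, so E[T] = 140.019.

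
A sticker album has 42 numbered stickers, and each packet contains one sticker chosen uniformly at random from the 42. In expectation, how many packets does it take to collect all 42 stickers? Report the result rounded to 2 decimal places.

181.72

Split into phases: going from k distinct to k+1 distinct takes on average 42/(42-k) packets.
E[T] = 42/42 + 42/41 + 42/40 + ... + 42/2 + 42/1 = 42·H_{42}.
H_{42} = 4.327, so E[T] = 181.723.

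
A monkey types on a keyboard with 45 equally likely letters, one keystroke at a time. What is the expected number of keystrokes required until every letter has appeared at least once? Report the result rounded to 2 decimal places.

Split into phases: going from k distinct to k+1 distinct takes on average 45/(45-k) keystrokes.
E[T] = 45/45 + 45/44 + 45/43 + ... + 45/2 + 45/1 = 45·H_{45}.
H_{45} = 4.395, so E[T] = 197.773.

197.77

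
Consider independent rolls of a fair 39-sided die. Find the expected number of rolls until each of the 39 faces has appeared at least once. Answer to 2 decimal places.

165.89

The wait to go from k to k+1 distinct faces is geometric with mean 39/(39-k).
E[T] = 39/39 + 39/38 + 39/37 + ... + 39/2 + 39/1 = 39·H_{39}.
H_{39} = 4.254, so E[T] = 165.888.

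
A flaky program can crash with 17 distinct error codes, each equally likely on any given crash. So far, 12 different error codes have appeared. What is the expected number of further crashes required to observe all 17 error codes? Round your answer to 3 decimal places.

38.817

From k distinct to k+1 distinct takes on average 17/(17-k) crashes.
Sum over k = 12,...,16: E = 17/5 + 17/4 + 17/3 + 17/2 + 17/1 = 38.8167.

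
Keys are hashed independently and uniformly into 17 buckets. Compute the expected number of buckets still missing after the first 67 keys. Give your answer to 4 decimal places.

0.2927

For each bucket, P(unseen after 67) = (16/17)^67 = 0.01722.
By linearity of expectation, E[unseen] = 17·(16/17)^67 = 0.29269.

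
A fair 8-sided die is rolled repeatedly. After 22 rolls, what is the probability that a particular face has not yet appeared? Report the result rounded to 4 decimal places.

On each roll the fixed face fails to appear with probability 7/8.
P(still missing after 22) = (7/8)^22 = 0.05299.

0.0530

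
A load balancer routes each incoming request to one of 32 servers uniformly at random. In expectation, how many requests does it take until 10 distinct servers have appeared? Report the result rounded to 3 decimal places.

11.766

Going from k to k+1 distinct takes a geometric number of requests with mean 32/(32-k).
Sum over k = 0,...,9: E = 32/32 + 32/31 + 32/30 + ... + 32/24 + 32/23 = 11.7658.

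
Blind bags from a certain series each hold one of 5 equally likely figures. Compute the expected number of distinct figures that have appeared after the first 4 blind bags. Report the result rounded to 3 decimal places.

For each figure, P(seen in 4 blind bags) = 1 - (4/5)^4 = 0.5904.
By linearity of expectation, E[distinct seen] = 5·(1 - (4/5)^4) = 2.9520.

2.952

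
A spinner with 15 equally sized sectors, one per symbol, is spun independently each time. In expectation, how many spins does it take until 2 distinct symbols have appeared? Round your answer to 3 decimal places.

Going from k to k+1 distinct takes a geometric number of spins with mean 15/(15-k).
Sum over k = 0,...,1: E = 15/15 + 15/14 = 2.0714.

2.071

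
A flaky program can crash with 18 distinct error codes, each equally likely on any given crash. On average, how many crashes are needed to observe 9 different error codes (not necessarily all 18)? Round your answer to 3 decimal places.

11.991

With k distinct error codes already seen, the next new one arrives after an expected 18/(18-k) crashes.
Sum over k = 0,...,8: E = 18/18 + 18/17 + 18/16 + ... + 18/11 + 18/10 = 11.9905.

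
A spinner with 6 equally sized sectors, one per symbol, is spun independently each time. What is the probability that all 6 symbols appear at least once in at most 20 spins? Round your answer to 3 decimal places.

By inclusion–exclusion over which symbols are missing,
P(all seen) = Σ_{j=0}^{6} (-1)^j C(6,j)((6-j)/6)^20
= 1.0000 - 0.1565 + 0.0045 - 0.0000 + 0.0000 - 0.0000 + 0.0000
= 0.8480.

0.848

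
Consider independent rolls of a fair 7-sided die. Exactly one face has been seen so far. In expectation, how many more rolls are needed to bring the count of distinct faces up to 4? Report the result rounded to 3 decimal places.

The wait to go from k to k+1 distinct faces is geometric with mean 7/(7-k).
Sum over k = 1,...,3: E = 7/6 + 7/5 + 7/4 = 4.3167.

4.317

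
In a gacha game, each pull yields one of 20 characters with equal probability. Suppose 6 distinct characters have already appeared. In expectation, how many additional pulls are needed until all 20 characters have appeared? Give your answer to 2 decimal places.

65.03

From k distinct to k+1 distinct takes on average 20/(20-k) pulls.
Sum over k = 6,...,19: E = 20/14 + 20/13 + 20/12 + ... + 20/2 + 20/1 = 65.031.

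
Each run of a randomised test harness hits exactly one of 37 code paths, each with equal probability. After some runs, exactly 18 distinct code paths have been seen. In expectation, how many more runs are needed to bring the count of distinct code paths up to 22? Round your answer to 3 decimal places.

8.492

The wait to go from k to k+1 distinct code paths is geometric with mean 37/(37-k).
Sum over k = 18,...,21: E = 37/19 + 37/18 + 37/17 + 37/16 = 8.4919.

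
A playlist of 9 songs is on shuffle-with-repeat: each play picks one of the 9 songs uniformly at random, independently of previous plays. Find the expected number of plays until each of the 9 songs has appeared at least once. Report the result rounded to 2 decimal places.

25.46

Split into phases: going from k distinct to k+1 distinct takes on average 9/(9-k) plays.
E[T] = 9/9 + 9/8 + 9/7 + ... + 9/2 + 9/1 = 9·H_{9}.
H_{9} = 2.829, so E[T] = 25.461.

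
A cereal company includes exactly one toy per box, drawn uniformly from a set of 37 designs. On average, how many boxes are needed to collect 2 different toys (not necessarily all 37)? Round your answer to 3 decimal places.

2.028

With k distinct toys already seen, the next new one arrives after an expected 37/(37-k) boxes.
Sum over k = 0,...,1: E = 37/37 + 37/36 = 2.0278.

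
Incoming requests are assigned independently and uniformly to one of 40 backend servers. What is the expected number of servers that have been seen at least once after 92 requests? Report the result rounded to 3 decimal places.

For each server, P(seen in 92 requests) = 1 - (39/40)^92 = 0.9026.
By linearity of expectation, E[distinct seen] = 40·(1 - (39/40)^92) = 36.1052.

36.105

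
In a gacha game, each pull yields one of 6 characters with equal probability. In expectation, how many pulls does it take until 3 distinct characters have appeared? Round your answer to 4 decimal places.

3.7000

Going from k to k+1 distinct takes a geometric number of pulls with mean 6/(6-k).
Sum over k = 0,...,2: E = 6/6 + 6/5 + 6/4 = 3.70000.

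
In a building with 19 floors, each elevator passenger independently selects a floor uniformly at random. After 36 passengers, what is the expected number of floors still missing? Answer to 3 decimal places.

2.713

For each floor, P(unseen after 36) = (18/19)^36 = 0.1428.
By linearity of expectation, E[unseen] = 19·(18/19)^36 = 2.7129.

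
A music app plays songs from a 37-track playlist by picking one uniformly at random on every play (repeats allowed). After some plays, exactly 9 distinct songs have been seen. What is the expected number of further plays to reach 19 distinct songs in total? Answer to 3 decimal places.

With k distinct songs already seen, the next new one takes an expected 37/(37-k) plays.
Sum over k = 9,...,18: E = 37/28 + 37/27 + 37/26 + ... + 37/20 + 37/19 = 15.9863.

15.986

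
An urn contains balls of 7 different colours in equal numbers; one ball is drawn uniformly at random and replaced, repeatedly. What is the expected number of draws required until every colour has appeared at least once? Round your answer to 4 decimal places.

After k distinct colours have appeared, the next draw gives a new one with probability (7-k)/7, so the expected wait for the (k+1)-th is 7/(7-k).
E[T] = 7/7 + 7/6 + 7/5 + ... + 7/2 + 7/1 = 7·H_{7}.
H_{7} = 2.59286, so E[T] = 18.15000.

18.1500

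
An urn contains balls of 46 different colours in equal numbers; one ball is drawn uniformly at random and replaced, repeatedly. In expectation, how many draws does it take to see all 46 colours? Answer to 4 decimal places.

203.1676

The wait to go from k to k+1 distinct colours is geometric with mean 46/(46-k).
E[T] = 46/46 + 46/45 + 46/44 + ... + 46/2 + 46/1 = 46·H_{46}.
H_{46} = 4.41669, so E[T] = 203.16761.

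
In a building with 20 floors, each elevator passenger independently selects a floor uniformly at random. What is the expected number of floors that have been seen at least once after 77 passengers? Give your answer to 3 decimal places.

For each floor, P(seen in 77 passengers) = 1 - (19/20)^77 = 0.9807.
By linearity of expectation, E[distinct seen] = 20·(1 - (19/20)^77) = 19.6147.

19.615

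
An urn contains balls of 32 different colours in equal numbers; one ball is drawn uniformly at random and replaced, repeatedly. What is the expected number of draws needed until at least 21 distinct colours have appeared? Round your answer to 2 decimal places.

33.24

Going from k to k+1 distinct takes a geometric number of draws with mean 32/(32-k).
Sum over k = 0,...,20: E = 32/32 + 32/31 + 32/30 + ... + 32/13 + 32/12 = 33.236.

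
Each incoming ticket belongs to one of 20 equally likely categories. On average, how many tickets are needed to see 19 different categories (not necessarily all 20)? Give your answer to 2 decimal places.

51.95

Going from k to k+1 distinct takes a geometric number of tickets with mean 20/(20-k).
Sum over k = 0,...,18: E = 20/20 + 20/19 + 20/18 + ... + 20/3 + 20/2 = 51.955.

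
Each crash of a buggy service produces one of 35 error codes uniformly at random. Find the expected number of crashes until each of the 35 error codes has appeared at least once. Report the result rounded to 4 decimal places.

After k distinct error codes have appeared, the next crash gives a new one with probability (35-k)/35, so the expected wait for the (k+1)-th is 35/(35-k).
E[T] = 35/35 + 35/34 + 35/33 + ... + 35/2 + 35/1 = 35·H_{35}.
H_{35} = 4.14678, so E[T] = 145.13735.

145.1373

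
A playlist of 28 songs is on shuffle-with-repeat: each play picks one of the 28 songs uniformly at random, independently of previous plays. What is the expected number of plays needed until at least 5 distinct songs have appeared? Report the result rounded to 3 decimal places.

With k distinct songs already seen, the next new one arrives after an expected 28/(28-k) plays.
Sum over k = 0,...,4: E = 28/28 + 28/27 + 28/26 + 28/25 + 28/24 = 5.4006.

5.401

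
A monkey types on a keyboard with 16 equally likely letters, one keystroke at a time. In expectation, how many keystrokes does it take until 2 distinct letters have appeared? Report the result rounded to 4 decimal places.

2.0667

With k distinct letters already seen, the next new one arrives after an expected 16/(16-k) keystrokes.
Sum over k = 0,...,1: E = 16/16 + 16/15 = 2.06667.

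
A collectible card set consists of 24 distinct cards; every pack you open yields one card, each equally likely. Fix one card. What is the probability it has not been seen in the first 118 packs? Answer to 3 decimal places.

0.007

On each pack the fixed card fails to appear with probability 23/24.
P(still missing after 118) = (23/24)^118 = 0.0066.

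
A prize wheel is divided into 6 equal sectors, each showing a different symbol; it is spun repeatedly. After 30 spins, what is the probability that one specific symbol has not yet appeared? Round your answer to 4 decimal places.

0.0042

Each spin misses the fixed symbol with probability (6-1)/6 = 5/6, independently.
P(still missing after 30) = (5/6)^30 = 0.00421.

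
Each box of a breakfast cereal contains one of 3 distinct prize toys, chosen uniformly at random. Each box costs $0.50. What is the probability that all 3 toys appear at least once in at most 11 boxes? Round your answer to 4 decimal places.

Let A_i be the event that toy i is missing after 11 boxes. By inclusion–exclusion on the A_i,
P(all seen) = Σ_{j=0}^{3} (-1)^j C(3,j)((3-j)/3)^11
= 1.00000 - 0.03468 + 0.00002 - 0.00000
= 0.96533.

0.9653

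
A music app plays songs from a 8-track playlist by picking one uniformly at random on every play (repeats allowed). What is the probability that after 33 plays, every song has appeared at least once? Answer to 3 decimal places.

By inclusion–exclusion over which songs are missing,
P(all seen) = Σ_{j=0}^{8} (-1)^j C(8,j)((8-j)/8)^33
= 1.0000 - 0.0976 + 0.0021 - 0.0000 + 0.0000 - 0.0000 + 0.0000 - 0.0000 + 0.0000
= 0.9045.

0.905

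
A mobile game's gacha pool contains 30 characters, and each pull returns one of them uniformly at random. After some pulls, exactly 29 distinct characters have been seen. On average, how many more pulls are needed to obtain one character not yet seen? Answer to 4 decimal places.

The number of pulls until the next new character is geometric with success probability 1/30, so its mean is 30/1.
E = 30/1 = 30.00000.

30.0000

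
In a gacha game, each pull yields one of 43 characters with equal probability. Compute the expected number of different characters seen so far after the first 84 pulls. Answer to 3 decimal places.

37.043

For each character, P(seen in 84 pulls) = 1 - (42/43)^84 = 0.8615.
By linearity of expectation, E[distinct seen] = 43·(1 - (42/43)^84) = 37.0426.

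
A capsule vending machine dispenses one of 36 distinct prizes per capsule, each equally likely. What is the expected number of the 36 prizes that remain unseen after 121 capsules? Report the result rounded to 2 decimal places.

1.19

For each prize, P(unseen after 121) = (35/36)^121 = 0.033.
By linearity of expectation, E[unseen] = 36·(35/36)^121 = 1.191.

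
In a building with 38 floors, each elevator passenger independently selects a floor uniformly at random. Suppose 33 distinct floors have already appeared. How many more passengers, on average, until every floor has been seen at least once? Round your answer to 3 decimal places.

The wait to go from k to k+1 distinct floors is geometric with mean 38/(38-k).
Sum over k = 33,...,37: E = 38/5 + 38/4 + 38/3 + 38/2 + 38/1 = 86.7667.

86.767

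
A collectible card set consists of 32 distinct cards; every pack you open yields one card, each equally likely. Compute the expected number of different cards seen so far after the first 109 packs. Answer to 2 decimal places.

For each card, P(seen in 109 packs) = 1 - (31/32)^109 = 0.969.
By linearity of expectation, E[distinct seen] = 32·(1 - (31/32)^109) = 30.995.

30.99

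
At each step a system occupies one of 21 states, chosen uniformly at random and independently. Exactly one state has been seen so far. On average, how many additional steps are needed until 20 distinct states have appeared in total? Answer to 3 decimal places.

54.553

The wait to go from k to k+1 distinct states is geometric with mean 21/(21-k).
Sum over k = 1,...,19: E = 21/20 + 21/19 + 21/18 + ... + 21/3 + 21/2 = 54.5525.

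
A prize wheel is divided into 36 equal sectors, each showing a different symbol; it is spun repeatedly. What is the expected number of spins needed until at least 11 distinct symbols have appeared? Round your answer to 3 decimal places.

12.910

Going from k to k+1 distinct takes a geometric number of spins with mean 36/(36-k).
Sum over k = 0,...,10: E = 36/36 + 36/35 + 36/34 + ... + 36/27 + 36/26 = 12.9096.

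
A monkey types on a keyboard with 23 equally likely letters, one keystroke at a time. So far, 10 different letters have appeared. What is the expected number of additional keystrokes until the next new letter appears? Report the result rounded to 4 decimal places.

1.7692

Each keystroke yields a new letter with probability (23-10)/23 = 13/23, so the wait is geometric with mean 23/13.
E = 23/13 = 1.76923.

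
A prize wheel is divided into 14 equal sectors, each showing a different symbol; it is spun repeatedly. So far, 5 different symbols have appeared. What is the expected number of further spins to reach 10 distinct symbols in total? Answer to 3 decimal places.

10.439

From k distinct to k+1 distinct takes on average 14/(14-k) spins.
Sum over k = 5,...,9: E = 14/9 + 14/8 + 14/7 + 14/6 + 14/5 = 10.4389.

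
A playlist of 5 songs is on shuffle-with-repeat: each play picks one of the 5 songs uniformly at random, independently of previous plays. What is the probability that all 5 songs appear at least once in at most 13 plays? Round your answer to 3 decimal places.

Let A_i be the event that song i is missing after 13 plays. By inclusion–exclusion on the A_i,
P(all seen) = Σ_{j=0}^{5} (-1)^j C(5,j)((5-j)/5)^13
= 1.0000 - 0.2749 + 0.0131 - 0.0001 + 0.0000 - 0.0000
= 0.7381.

0.738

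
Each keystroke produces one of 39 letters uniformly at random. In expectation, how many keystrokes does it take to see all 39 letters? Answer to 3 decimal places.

165.888

Split into phases: going from k distinct to k+1 distinct takes on average 39/(39-k) keystrokes.
E[T] = 39/39 + 39/38 + 39/37 + ... + 39/2 + 39/1 = 39·H_{39}.
H_{39} = 4.2535, so E[T] = 165.8882.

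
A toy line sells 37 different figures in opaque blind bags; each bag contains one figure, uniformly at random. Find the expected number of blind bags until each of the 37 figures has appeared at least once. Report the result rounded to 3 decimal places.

Split into phases: going from k distinct to k+1 distinct takes on average 37/(37-k) blind bags.
E[T] = 37/37 + 37/36 + 37/35 + ... + 37/2 + 37/1 = 37·H_{37}.
H_{37} = 4.2016, so E[T] = 155.4587.

155.459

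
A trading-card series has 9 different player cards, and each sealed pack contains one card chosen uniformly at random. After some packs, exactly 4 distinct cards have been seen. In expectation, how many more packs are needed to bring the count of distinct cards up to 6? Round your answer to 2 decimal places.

The wait to go from k to k+1 distinct cards is geometric with mean 9/(9-k).
Sum over k = 4,...,5: E = 9/5 + 9/4 = 4.050.

4.05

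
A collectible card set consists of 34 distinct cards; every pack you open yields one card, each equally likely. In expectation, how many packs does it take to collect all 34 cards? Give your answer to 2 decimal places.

140.02

The wait to go from k to k+1 distinct cards is geometric with mean 34/(34-k).
E[T] = 34/34 + 34/33 + 34/32 + ... + 34/2 + 34/1 = 34·H_{34}.
H_{34} = 4.118, so E[T] = 140.019.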